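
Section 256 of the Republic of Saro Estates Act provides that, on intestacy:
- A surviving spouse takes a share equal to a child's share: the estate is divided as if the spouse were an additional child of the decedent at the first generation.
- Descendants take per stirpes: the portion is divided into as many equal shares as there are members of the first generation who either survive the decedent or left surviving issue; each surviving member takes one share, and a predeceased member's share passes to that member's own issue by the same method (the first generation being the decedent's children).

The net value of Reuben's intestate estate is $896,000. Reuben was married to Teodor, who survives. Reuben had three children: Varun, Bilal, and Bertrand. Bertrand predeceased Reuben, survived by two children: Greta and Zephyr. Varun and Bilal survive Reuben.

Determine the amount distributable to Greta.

The spouse counts as an additional share at the children's level, so there are 4 primary shares of $224,000. Teodor takes one such share ($224,000).
The children's combined portion ($672,000) is divided into 3 shares of $224,000: Varun and Bilal each take $224,000; Bertrand's $224,000 share passes to Bertrand's issue.
Bertrand's share ($224,000) is divided into 2 shares of $112,000: Greta and Zephyr each take $112,000.

Greta receives $112,000.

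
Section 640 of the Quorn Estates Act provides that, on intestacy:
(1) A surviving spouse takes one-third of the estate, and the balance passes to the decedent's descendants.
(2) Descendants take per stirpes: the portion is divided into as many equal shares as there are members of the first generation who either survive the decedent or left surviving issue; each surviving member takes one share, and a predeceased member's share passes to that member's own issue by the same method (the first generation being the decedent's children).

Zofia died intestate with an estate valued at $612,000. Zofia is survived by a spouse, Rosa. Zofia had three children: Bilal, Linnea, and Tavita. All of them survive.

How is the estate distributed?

Rosa takes one-third of $612,000 = $204,000. The remaining $408,000 passes to the descendants.
The descendants' portion ($408,000) is divided into 3 shares of $136,000: Bilal, Linnea, and Tavita each take $136,000.

Rosa: $204,000; Bilal: $136,000; Linnea: $136,000; Tavita: $136,000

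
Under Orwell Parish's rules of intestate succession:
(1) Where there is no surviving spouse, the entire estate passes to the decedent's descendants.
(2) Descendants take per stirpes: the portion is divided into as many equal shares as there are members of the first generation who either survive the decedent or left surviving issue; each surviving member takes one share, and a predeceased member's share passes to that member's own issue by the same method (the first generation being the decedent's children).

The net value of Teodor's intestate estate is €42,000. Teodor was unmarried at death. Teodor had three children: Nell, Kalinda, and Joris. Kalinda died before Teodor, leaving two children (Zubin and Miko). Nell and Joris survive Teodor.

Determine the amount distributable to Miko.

The entire €42,000 passes to the descendants.
That amount (€42,000) is divided into 3 shares of €14,000: Nell and Joris each take €14,000; Kalinda's €14,000 share passes to Kalinda's issue.
Kalinda's share (€14,000) is divided into 2 shares of €7,000: Zubin and Miko each take €7,000.

Miko receives €7,000.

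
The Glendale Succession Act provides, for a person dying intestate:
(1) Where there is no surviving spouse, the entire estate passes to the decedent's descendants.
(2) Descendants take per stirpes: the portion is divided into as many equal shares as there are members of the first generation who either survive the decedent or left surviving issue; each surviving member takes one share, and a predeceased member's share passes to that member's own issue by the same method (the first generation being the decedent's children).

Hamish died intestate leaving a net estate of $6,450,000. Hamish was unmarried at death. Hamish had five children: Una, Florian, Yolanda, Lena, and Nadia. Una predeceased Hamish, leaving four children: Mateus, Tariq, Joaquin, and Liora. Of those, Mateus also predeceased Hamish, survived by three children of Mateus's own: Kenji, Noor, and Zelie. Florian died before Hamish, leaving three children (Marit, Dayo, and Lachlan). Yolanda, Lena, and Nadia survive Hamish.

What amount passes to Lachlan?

Lachlan receives $430,000.

The entire $6,450,000 passes to the descendants.
That amount ($6,450,000) is divided into 5 shares of $1,290,000: Yolanda, Lena, and Nadia each take $1,290,000; Una's $1,290,000 share passes to Una's issue; Florian's $1,290,000 share passes to Florian's issue.
Una's share ($1,290,000) is divided into 4 shares of $322,500: Tariq, Joaquin, and Liora each take $322,500; Mateus's $322,500 share passes to Mateus's issue.
Mateus's share ($322,500) is divided into 3 shares of $107,500: Kenji, Noor, and Zelie each take $107,500.
Florian's share ($1,290,000) is divided into 3 shares of $430,000: Marit, Dayo, and Lachlan each take $430,000.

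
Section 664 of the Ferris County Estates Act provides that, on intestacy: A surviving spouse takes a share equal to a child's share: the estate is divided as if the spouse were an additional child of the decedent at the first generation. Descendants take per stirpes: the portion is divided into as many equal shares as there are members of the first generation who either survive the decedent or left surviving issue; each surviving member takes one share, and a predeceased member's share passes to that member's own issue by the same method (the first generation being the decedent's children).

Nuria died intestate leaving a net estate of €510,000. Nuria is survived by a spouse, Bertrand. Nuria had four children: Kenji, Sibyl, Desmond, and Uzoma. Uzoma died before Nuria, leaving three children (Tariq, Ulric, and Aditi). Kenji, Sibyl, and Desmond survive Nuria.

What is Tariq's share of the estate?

Tariq receives €34,000.

The spouse counts as an additional share at the children's level, so there are 5 primary shares of €102,000. Bertrand takes one such share (€102,000).
The children's combined portion (€408,000) is divided into 4 shares of €102,000: Kenji, Sibyl, and Desmond each take €102,000; Uzoma's €102,000 share passes to Uzoma's issue.
Uzoma's share (€102,000) is divided into 3 shares of €34,000: Tariq, Ulric, and Aditi each take €34,000.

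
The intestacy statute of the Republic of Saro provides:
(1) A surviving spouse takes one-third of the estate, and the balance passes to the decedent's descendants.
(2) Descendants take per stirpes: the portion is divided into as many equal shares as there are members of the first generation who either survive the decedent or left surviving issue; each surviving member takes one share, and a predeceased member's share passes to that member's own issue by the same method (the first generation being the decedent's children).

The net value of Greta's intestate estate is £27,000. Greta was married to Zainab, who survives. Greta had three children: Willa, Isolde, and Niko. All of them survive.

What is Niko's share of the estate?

Niko receives £6,000.

Zainab takes one-third of £27,000 = £9,000. The remaining £18,000 passes to the descendants.
The descendants' portion (£18,000) is divided into 3 shares of £6,000: Willa, Isolde, and Niko each take £6,000.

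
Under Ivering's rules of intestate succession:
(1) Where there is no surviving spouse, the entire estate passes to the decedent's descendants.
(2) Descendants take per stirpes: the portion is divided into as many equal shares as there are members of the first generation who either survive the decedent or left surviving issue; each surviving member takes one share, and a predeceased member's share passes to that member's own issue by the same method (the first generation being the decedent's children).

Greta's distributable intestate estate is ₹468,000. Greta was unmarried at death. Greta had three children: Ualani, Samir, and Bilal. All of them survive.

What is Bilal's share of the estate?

Bilal receives ₹156,000.

The entire ₹468,000 passes to the descendants.
That amount (₹468,000) is divided into 3 shares of ₹156,000: Ualani, Samir, and Bilal each take ₹156,000.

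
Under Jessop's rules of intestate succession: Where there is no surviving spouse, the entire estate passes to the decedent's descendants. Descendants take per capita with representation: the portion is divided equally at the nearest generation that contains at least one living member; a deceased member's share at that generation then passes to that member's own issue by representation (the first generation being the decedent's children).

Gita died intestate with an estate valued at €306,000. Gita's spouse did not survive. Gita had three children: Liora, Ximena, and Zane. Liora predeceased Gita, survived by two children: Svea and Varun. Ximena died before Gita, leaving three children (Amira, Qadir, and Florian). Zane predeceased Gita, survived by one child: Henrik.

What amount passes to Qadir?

Qadir receives €51,000.

The entire €306,000 passes to the descendants.
No child survives, so the initial division is made at the grandchildren's generation.
That amount (€306,000) is divided into 6 shares of €51,000: Svea, Varun, Amira, Qadir, Florian, and Henrik each take €51,000.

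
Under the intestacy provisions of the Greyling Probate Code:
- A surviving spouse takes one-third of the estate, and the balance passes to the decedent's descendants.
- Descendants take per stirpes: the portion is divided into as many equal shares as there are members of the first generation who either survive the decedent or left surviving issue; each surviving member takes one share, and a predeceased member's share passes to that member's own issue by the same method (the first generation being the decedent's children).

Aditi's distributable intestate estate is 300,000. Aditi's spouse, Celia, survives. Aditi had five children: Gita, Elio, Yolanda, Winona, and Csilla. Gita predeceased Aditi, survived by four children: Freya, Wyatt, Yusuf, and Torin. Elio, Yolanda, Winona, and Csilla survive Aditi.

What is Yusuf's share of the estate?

Yusuf receives 10,000.

Celia takes one-third of 300,000 = 100,000. The remaining 200,000 passes to the descendants.
The descendants' portion (200,000) is divided into 5 shares of 40,000: Elio, Yolanda, Winona, and Csilla each take 40,000; Gita's 40,000 share passes to Gita's issue.
Gita's share (40,000) is divided into 4 shares of 10,000: Freya, Wyatt, Yusuf, and Torin each take 10,000.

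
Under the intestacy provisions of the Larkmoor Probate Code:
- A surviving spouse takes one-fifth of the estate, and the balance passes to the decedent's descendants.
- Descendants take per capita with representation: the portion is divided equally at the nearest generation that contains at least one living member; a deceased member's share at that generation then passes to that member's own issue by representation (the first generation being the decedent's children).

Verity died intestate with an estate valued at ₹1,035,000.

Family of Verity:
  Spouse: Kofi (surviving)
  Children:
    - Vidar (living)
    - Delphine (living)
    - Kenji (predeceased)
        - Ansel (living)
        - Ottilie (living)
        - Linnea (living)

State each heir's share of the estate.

Kofi: ₹207,000; Vidar: ₹276,000; Delphine: ₹276,000; Ansel: ₹92,000; Ottilie: ₹92,000; Linnea: ₹92,000

Kofi takes one-fifth of ₹1,035,000 = ₹207,000. The remaining ₹828,000 passes to the descendants.
The descendants' portion (₹828,000) is divided into 3 shares of ₹276,000: Vidar and Delphine each take ₹276,000; Kenji's ₹276,000 share passes to Kenji's issue.
Kenji's share (₹276,000) is divided into 3 shares of ₹92,000: Ansel, Ottilie, and Linnea each take ₹92,000.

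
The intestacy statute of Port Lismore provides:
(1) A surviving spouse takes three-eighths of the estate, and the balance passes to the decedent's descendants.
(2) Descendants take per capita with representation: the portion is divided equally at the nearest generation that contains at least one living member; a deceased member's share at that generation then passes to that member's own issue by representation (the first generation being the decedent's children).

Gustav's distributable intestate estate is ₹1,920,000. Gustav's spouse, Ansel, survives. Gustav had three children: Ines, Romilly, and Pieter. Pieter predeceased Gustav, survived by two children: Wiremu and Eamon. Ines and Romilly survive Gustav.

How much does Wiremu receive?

Ansel takes three-eighths of ₹1,920,000 = ₹720,000. The remaining ₹1,200,000 passes to the descendants.
The descendants' portion (₹1,200,000) is divided into 3 shares of ₹400,000: Ines and Romilly each take ₹400,000; Pieter's ₹400,000 share passes to Pieter's issue.
Pieter's share (₹400,000) is divided into 2 shares of ₹200,000: Wiremu and Eamon each take ₹200,000.

Wiremu receives ₹200,000.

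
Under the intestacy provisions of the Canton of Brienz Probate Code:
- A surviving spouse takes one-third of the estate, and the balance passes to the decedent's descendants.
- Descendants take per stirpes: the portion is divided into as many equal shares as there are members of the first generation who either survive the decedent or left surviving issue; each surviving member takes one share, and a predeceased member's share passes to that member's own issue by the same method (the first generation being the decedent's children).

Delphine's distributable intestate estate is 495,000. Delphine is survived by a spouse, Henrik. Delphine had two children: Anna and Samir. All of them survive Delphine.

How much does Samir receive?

Samir receives 165,000.

Henrik takes one-third of 495,000 = 165,000. The remaining 330,000 passes to the descendants.
The descendants' portion (330,000) is divided into 2 shares of 165,000: Anna and Samir each take 165,000.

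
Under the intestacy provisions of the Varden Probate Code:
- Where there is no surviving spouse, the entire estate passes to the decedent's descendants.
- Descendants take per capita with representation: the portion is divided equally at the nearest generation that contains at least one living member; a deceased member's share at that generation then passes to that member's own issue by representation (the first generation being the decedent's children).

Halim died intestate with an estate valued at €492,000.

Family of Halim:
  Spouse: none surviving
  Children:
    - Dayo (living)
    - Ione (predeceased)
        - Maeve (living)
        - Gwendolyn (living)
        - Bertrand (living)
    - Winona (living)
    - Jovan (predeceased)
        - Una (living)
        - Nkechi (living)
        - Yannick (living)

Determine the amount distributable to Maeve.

The entire €492,000 passes to the descendants.
That amount (€492,000) is divided into 4 shares of €123,000: Dayo and Winona each take €123,000; Ione's €123,000 share passes to Ione's issue; Jovan's €123,000 share passes to Jovan's issue.
Ione's share (€123,000) is divided into 3 shares of €41,000: Maeve, Gwendolyn, and Bertrand each take €41,000.
Jovan's share (€123,000) is divided into 3 shares of €41,000: Una, Nkechi, and Yannick each take €41,000.

Maeve receives €41,000.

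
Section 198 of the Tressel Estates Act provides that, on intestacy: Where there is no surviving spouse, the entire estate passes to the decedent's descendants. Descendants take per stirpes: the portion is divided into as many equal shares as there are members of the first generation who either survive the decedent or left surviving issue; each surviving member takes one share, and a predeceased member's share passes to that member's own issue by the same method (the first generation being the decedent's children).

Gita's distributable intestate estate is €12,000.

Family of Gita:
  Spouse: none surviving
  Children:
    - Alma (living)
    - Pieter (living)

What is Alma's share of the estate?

The entire €12,000 passes to the descendants.
That amount (€12,000) is divided into 2 shares of €6,000: Alma and Pieter each take €6,000.

Alma receives €6,000.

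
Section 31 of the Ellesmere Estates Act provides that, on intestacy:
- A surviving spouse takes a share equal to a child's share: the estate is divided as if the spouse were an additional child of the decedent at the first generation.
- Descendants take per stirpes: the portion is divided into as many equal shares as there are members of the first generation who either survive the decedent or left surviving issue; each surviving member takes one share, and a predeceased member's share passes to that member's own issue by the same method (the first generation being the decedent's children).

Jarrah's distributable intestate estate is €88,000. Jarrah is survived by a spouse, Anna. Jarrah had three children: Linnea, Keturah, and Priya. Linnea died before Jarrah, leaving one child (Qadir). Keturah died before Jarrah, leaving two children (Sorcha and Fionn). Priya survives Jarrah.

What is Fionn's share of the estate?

Fionn receives €11,000.

The spouse counts as an additional share at the children's level, so there are 4 primary shares of €22,000. Anna takes one such share (€22,000).
The children's combined portion (€66,000) is divided into 3 shares of €22,000: Priya takes €22,000; Linnea's €22,000 share passes to Linnea's issue; Keturah's €22,000 share passes to Keturah's issue.
Linnea's share (€22,000) passes entirely to Qadir.
Keturah's share (€22,000) is divided into 2 shares of €11,000: Sorcha and Fionn each take €11,000.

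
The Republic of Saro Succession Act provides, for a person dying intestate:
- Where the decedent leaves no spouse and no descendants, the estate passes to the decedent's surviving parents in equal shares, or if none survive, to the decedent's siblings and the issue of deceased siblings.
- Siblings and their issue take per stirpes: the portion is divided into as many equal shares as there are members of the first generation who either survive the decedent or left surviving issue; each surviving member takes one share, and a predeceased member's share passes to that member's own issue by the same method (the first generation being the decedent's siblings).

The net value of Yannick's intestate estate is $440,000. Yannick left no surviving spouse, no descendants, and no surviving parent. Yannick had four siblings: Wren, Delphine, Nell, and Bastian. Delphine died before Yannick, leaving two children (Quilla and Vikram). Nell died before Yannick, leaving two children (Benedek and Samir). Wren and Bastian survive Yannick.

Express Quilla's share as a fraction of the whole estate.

The entire $440,000 passes to the siblings and their issue.
That amount ($440,000) is divided into 4 shares of $110,000: Wren and Bastian each take $110,000; Delphine's $110,000 share passes to Delphine's issue; Nell's $110,000 share passes to Nell's issue.
Delphine's share ($110,000) is divided into 2 shares of $55,000: Quilla and Vikram each take $55,000.
Nell's share ($110,000) is divided into 2 shares of $55,000: Benedek and Samir each take $55,000.

Quilla receives 1/8 of the estate.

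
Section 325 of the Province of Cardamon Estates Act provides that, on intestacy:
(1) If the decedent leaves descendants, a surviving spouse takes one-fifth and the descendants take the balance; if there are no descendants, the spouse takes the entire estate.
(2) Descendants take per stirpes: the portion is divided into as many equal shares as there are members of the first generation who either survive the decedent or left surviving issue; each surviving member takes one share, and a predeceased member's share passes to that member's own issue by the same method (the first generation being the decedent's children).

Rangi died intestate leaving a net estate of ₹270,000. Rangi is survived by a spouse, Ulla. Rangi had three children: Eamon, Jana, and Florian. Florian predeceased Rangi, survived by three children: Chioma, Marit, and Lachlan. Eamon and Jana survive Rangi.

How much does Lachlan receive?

Ulla takes one-fifth of ₹270,000 = ₹54,000. The remaining ₹216,000 passes to the descendants.
The descendants' portion (₹216,000) is divided into 3 shares of ₹72,000: Eamon and Jana each take ₹72,000; Florian's ₹72,000 share passes to Florian's issue.
Florian's share (₹72,000) is divided into 3 shares of ₹24,000: Chioma, Marit, and Lachlan each take ₹24,000.

Lachlan receives ₹24,000.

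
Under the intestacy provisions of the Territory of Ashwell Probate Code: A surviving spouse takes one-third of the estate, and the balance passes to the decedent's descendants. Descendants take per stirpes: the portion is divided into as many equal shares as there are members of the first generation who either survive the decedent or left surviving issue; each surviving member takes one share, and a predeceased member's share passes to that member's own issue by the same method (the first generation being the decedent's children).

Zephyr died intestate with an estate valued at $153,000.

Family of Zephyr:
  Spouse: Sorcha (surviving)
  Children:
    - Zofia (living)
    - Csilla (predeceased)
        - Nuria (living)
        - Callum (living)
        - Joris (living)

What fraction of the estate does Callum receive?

Callum receives 1/9 of the estate.

Sorcha takes one-third of $153,000 = $51,000. The remaining $102,000 passes to the descendants.
The descendants' portion ($102,000) is divided into 2 shares of $51,000: Zofia takes $51,000; Csilla's $51,000 share passes to Csilla's issue.
Csilla's share ($51,000) is divided into 3 shares of $17,000: Nuria, Callum, and Joris each take $17,000.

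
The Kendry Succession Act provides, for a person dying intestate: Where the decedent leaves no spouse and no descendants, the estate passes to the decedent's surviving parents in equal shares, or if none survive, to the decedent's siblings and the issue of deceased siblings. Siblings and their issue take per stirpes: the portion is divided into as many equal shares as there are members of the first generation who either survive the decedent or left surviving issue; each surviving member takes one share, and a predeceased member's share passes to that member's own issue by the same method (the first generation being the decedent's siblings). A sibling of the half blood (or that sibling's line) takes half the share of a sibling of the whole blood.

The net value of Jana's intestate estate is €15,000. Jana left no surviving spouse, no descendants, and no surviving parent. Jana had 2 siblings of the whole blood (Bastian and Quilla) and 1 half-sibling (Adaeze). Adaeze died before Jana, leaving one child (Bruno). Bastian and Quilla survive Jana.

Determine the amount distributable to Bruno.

The entire €15,000 passes to the siblings and their issue.
Counting each half-blood sibling's line as half a unit, there are 5/2 units in €15,000, so one unit is €6,000. Whole-blood lines (Bastian and Quilla) take €6,000 each; half-blood lines (Adaeze) take €3,000 each.
Adaeze's share (€3,000) passes entirely to Bruno.

Bruno receives €3,000.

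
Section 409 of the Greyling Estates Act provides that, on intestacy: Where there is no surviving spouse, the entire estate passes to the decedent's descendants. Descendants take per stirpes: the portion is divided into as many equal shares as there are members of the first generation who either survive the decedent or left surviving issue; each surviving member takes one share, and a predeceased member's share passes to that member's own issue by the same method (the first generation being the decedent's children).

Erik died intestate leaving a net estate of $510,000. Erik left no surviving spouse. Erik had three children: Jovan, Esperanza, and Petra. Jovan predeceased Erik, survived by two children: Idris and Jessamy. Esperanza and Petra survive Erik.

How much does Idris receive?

The entire $510,000 passes to the descendants.
That amount ($510,000) is divided into 3 shares of $170,000: Esperanza and Petra each take $170,000; Jovan's $170,000 share passes to Jovan's issue.
Jovan's share ($170,000) is divided into 2 shares of $85,000: Idris and Jessamy each take $85,000.

Idris receives $85,000.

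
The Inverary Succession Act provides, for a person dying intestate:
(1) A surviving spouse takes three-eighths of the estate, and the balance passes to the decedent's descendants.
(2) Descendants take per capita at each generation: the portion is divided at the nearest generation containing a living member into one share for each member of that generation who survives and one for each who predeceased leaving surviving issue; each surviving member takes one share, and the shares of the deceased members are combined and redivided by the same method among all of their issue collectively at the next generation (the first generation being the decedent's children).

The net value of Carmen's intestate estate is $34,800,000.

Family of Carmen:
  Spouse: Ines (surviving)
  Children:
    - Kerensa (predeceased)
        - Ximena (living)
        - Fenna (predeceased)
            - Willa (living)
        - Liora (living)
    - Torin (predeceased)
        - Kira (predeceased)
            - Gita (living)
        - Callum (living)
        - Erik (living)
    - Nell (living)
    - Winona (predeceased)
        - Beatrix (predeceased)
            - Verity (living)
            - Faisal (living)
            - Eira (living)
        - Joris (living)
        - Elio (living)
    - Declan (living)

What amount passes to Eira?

Ines takes three-eighths of $34,800,000 = $13,050,000. The remaining $21,750,000 passes to the descendants.
The descendants' portion ($21,750,000) is divided at the children's generation into 5 shares of $4,350,000. Nell and Declan each take $4,350,000. The 3 shares of the deceased (Kerensa, Torin, and Winona) are combined into a pool of $13,050,000.
That pool ($13,050,000) is divided at the grandchildren's generation into 9 shares of $1,450,000. Ximena, Liora, Callum, Erik, Joris, and Elio each take $1,450,000. The 3 shares of the deceased (Fenna, Kira, and Beatrix) are combined into a pool of $4,350,000.
That pool ($4,350,000) is divided at the great-grandchildren's generation equally among Willa, Gita, Verity, Faisal, and Eira: $870,000 each.

Eira receives $870,000.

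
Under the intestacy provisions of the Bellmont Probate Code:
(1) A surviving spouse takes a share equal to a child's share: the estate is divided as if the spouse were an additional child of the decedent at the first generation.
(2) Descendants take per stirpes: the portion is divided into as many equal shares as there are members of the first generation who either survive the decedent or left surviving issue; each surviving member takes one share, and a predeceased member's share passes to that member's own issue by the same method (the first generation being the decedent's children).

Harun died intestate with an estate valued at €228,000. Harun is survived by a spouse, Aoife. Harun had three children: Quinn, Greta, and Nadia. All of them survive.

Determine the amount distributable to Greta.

The spouse counts as an additional share at the children's level, so there are 4 primary shares of €57,000. Aoife takes one such share (€57,000).
The children's combined portion (€171,000) is divided into 3 shares of €57,000: Quinn, Greta, and Nadia each take €57,000.

Greta receives €57,000.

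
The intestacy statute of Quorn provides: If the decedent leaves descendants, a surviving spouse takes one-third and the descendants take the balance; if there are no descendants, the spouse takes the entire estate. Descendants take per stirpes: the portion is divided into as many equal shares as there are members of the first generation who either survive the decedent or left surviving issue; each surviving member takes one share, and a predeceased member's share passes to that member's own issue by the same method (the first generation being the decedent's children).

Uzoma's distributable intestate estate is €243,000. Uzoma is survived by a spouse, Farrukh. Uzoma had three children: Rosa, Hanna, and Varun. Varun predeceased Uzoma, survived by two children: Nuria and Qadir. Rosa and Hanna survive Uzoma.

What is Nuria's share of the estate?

Farrukh takes one-third of €243,000 = €81,000. The remaining €162,000 passes to the descendants.
The descendants' portion (€162,000) is divided into 3 shares of €54,000: Rosa and Hanna each take €54,000; Varun's €54,000 share passes to Varun's issue.
Varun's share (€54,000) is divided into 2 shares of €27,000: Nuria and Qadir each take €27,000.

Nuria receives €27,000.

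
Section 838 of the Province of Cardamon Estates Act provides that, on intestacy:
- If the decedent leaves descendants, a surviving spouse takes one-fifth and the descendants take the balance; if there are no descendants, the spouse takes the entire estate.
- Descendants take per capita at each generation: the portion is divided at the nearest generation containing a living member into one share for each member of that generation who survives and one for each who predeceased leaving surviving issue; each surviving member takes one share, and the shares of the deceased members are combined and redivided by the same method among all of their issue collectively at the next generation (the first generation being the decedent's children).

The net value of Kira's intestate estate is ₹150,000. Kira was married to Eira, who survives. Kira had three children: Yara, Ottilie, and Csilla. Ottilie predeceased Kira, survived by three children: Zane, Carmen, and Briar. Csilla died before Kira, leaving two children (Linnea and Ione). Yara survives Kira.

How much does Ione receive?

Ione receives ₹16,000.

Eira takes one-fifth of ₹150,000 = ₹30,000. The remaining ₹120,000 passes to the descendants.
The descendants' portion (₹120,000) is divided at the children's generation into 3 shares of ₹40,000. Yara takes ₹40,000. The 2 shares of the deceased (Ottilie and Csilla) are combined into a pool of ₹80,000.
That pool (₹80,000) is divided at the grandchildren's generation equally among Zane, Carmen, Briar, Linnea, and Ione: ₹16,000 each.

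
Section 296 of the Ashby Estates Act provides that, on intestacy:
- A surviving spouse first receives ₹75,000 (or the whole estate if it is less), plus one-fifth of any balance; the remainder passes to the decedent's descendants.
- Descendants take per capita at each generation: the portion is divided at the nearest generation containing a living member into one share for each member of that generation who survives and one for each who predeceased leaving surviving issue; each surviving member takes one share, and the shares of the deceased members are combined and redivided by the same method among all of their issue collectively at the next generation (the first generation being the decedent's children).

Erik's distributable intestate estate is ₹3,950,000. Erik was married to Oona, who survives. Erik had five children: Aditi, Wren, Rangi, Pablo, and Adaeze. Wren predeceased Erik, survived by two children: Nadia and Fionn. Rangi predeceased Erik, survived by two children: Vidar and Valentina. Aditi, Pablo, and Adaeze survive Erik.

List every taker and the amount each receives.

Oona: ₹850,000; Aditi: ₹620,000; Nadia: ₹310,000; Fionn: ₹310,000; Vidar: ₹310,000; Valentina: ₹310,000; Pablo: ₹620,000; Adaeze: ₹620,000

Oona first takes ₹75,000, leaving a balance of ₹3,875,000. Oona then takes one-fifth of the balance (₹775,000), for a total of ₹850,000. The remaining ₹3,100,000 passes to the descendants.
The descendants' portion (₹3,100,000) is divided at the children's generation into 5 shares of ₹620,000. Aditi, Pablo, and Adaeze each take ₹620,000. The 2 shares of the deceased (Wren and Rangi) are combined into a pool of ₹1,240,000.
That pool (₹1,240,000) is divided at the grandchildren's generation equally among Nadia, Fionn, Vidar, and Valentina: ₹310,000 each.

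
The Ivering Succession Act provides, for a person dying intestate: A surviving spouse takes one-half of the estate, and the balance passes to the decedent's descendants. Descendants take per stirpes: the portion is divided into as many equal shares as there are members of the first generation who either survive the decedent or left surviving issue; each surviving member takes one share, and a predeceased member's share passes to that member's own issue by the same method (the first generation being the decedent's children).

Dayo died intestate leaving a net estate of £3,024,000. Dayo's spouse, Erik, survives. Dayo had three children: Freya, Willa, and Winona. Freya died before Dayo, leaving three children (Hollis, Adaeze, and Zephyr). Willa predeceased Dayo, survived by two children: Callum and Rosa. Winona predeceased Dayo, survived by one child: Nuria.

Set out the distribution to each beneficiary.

Erik: £1,512,000; Hollis: £168,000; Adaeze: £168,000; Zephyr: £168,000; Callum: £252,000; Rosa: £252,000; Nuria: £504,000

Erik takes one-half of £3,024,000 = £1,512,000. The remaining £1,512,000 passes to the descendants.
The descendants' portion (£1,512,000) is divided into 3 shares of £504,000: Freya's £504,000 share passes to Freya's issue; Willa's £504,000 share passes to Willa's issue; Winona's £504,000 share passes to Winona's issue.
Freya's share (£504,000) is divided into 3 shares of £168,000: Hollis, Adaeze, and Zephyr each take £168,000.
Willa's share (£504,000) is divided into 2 shares of £252,000: Callum and Rosa each take £252,000.
Winona's share (£504,000) passes entirely to Nuria.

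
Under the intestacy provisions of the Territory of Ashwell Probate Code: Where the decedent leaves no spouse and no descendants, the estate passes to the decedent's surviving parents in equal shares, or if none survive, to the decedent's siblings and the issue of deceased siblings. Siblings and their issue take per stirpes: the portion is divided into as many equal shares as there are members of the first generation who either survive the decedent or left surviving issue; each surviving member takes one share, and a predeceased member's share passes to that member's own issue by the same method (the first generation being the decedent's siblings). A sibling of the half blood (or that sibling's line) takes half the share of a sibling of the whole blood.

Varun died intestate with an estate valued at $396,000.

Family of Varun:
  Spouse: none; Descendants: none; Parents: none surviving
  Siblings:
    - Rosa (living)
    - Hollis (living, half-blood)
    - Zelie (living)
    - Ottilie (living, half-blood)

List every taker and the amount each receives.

The entire $396,000 passes to the siblings and their issue.
Counting each half-blood sibling's line as half a unit, there are 3 units in $396,000, so one unit is $132,000. Whole-blood lines (Rosa and Zelie) take $132,000 each; half-blood lines (Hollis and Ottilie) take $66,000 each.

Rosa: $132,000; Hollis: $66,000; Zelie: $132,000; Ottilie: $66,000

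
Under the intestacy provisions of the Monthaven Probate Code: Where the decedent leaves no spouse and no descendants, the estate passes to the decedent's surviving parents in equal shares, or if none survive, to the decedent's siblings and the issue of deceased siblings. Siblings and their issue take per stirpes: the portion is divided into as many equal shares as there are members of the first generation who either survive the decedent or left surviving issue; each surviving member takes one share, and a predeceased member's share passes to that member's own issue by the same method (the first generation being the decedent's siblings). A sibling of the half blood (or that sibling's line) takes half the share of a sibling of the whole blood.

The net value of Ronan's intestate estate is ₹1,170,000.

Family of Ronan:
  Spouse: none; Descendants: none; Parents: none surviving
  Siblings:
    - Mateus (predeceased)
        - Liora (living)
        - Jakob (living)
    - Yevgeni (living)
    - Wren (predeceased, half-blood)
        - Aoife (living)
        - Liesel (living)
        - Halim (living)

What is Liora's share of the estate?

Liora receives ₹234,000.

The entire ₹1,170,000 passes to the siblings and their issue.
Counting each half-blood sibling's line as half a unit, there are 5/2 units in ₹1,170,000, so one unit is ₹468,000. Whole-blood lines (Mateus and Yevgeni) take ₹468,000 each; half-blood lines (Wren) take ₹234,000 each.
Mateus's share (₹468,000) is divided into 2 shares of ₹234,000: Liora and Jakob each take ₹234,000.
Wren's share (₹234,000) is divided into 3 shares of ₹78,000: Aoife, Liesel, and Halim each take ₹78,000.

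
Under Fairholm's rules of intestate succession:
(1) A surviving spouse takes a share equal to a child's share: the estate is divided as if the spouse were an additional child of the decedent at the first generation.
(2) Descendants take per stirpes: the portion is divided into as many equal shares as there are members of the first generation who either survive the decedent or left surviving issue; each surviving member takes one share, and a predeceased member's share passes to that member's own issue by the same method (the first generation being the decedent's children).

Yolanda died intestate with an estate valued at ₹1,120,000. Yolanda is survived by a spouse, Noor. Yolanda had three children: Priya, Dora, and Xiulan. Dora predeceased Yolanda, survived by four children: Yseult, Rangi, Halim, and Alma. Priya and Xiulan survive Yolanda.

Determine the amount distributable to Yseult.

The spouse counts as an additional share at the children's level, so there are 4 primary shares of ₹280,000. Noor takes one such share (₹280,000).
The children's combined portion (₹840,000) is divided into 3 shares of ₹280,000: Priya and Xiulan each take ₹280,000; Dora's ₹280,000 share passes to Dora's issue.
Dora's share (₹280,000) is divided into 4 shares of ₹70,000: Yseult, Rangi, Halim, and Alma each take ₹70,000.

Yseult receives ₹70,000.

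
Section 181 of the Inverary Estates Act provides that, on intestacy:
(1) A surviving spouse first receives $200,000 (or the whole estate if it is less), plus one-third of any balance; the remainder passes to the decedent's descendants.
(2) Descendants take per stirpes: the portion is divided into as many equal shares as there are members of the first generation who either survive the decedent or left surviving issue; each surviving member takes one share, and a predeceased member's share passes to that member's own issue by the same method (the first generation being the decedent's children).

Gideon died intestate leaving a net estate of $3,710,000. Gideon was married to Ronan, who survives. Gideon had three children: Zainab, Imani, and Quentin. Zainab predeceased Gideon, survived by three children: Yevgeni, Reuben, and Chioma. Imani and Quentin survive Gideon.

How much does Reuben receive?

Reuben receives $260,000.

Ronan first takes $200,000, leaving a balance of $3,510,000. Ronan then takes one-third of the balance ($1,170,000), for a total of $1,370,000. The remaining $2,340,000 passes to the descendants.
The descendants' portion ($2,340,000) is divided into 3 shares of $780,000: Imani and Quentin each take $780,000; Zainab's $780,000 share passes to Zainab's issue.
Zainab's share ($780,000) is divided into 3 shares of $260,000: Yevgeni, Reuben, and Chioma each take $260,000.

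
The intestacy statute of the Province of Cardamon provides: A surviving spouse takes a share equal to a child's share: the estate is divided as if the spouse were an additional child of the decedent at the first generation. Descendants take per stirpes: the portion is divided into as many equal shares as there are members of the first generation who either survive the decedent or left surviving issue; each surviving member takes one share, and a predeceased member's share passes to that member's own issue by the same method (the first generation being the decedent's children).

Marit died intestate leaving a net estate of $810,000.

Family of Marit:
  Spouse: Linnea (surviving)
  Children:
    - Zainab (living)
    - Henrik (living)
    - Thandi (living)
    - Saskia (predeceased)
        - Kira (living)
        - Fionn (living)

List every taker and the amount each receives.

Linnea: $162,000; Zainab: $162,000; Henrik: $162,000; Thandi: $162,000; Kira: $81,000; Fionn: $81,000

The spouse counts as an additional share at the children's level, so there are 5 primary shares of $162,000. Linnea takes one such share ($162,000).
The children's combined portion ($648,000) is divided into 4 shares of $162,000: Zainab, Henrik, and Thandi each take $162,000; Saskia's $162,000 share passes to Saskia's issue.
Saskia's share ($162,000) is divided into 2 shares of $81,000: Kira and Fionn each take $81,000.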